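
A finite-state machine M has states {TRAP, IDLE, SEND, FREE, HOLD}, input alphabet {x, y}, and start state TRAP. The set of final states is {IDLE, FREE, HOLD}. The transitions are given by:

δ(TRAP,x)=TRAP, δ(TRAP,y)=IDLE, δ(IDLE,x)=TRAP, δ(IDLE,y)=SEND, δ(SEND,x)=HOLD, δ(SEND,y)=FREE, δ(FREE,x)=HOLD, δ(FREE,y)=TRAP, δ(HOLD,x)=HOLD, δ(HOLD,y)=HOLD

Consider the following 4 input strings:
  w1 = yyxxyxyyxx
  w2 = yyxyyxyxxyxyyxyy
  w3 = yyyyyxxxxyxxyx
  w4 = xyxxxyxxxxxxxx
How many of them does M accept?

w1:
  start at TRAP
  read 'y': TRAP → IDLE
  read 'y': IDLE → SEND
  read 'x': SEND → HOLD
  read 'x': HOLD → HOLD
  read 'y': HOLD → HOLD
  read 'x': HOLD → HOLD
  read 'y': HOLD → HOLD
  read 'y': HOLD → HOLD
  read 'x': HOLD → HOLD
  read 'x': HOLD → HOLD
  end HOLD, accepted
w2:
  start at TRAP
  read 'y': TRAP → IDLE
  read 'y': IDLE → SEND
  read 'x': SEND → HOLD
  read 'y': HOLD → HOLD
  read 'y': HOLD → HOLD
  read 'x': HOLD → HOLD
  read 'y': HOLD → HOLD
  read 'x': HOLD → HOLD
  read 'x': HOLD → HOLD
  read 'y': HOLD → HOLD
  read 'x': HOLD → HOLD
  read 'y': HOLD → HOLD
  read 'y': HOLD → HOLD
  read 'x': HOLD → HOLD
  read 'y': HOLD → HOLD
  read 'y': HOLD → HOLD
  end HOLD, accepted
w3:
  start at TRAP
  read 'y': TRAP → IDLE
  read 'y': IDLE → SEND
  read 'y': SEND → FREE
  read 'y': FREE → TRAP
  read 'y': TRAP → IDLE
  read 'x': IDLE → TRAP
  read 'x': TRAP → TRAP
  read 'x': TRAP → TRAP
  read 'x': TRAP → TRAP
  read 'y': TRAP → IDLE
  read 'x': IDLE → TRAP
  read 'x': TRAP → TRAP
  read 'y': TRAP → IDLE
  read 'x': IDLE → TRAP
  end TRAP, rejected
w4:
  start at TRAP
  read 'x': TRAP → TRAP
  read 'y': TRAP → IDLE
  read 'x': IDLE → TRAP
  read 'x': TRAP → TRAP
  read 'x': TRAP → TRAP
  read 'y': TRAP → IDLE
  read 'x': IDLE → TRAP
  read 'x': TRAP → TRAP
  read 'x': TRAP → TRAP
  read 'x': TRAP → TRAP
  read 'x': TRAP → TRAP
  read 'x': TRAP → TRAP
  read 'x': TRAP → TRAP
  read 'x': TRAP → TRAP
  end TRAP, rejected

2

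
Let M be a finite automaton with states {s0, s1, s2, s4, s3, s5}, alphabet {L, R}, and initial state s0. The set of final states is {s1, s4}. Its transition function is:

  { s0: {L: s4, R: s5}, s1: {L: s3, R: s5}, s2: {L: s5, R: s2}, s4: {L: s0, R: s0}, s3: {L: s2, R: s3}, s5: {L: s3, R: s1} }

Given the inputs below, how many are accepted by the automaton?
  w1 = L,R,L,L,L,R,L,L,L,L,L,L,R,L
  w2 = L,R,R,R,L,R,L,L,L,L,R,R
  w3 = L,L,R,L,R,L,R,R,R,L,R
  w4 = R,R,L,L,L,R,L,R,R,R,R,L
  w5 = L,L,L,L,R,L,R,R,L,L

w1: s0 → s4 → s0 → s4 → s0 → s4 → s0 → s4 → s0 → s4 → s0 → s4 → s0 → s5 → s3  → end s3, rejected
w2: s0 → s4 → s0 → s5 → s1 → s3 → s3 → s2 → s5 → s3 → s2 → s2 → s2  → end s2, rejected
w3: s0 → s4 → s0 → s5 → s3 → s3 → s2 → s2 → s2 → s2 → s5 → s1  → end s1, accepted
w4: s0 → s5 → s1 → s3 → s2 → s5 → s1 → s3 → s3 → s3 → s3 → s3 → s2  → end s2, rejected
w5: s0 → s4 → s0 → s4 → s0 → s5 → s3 → s3 → s3 → s2 → s5  → end s5, rejected

1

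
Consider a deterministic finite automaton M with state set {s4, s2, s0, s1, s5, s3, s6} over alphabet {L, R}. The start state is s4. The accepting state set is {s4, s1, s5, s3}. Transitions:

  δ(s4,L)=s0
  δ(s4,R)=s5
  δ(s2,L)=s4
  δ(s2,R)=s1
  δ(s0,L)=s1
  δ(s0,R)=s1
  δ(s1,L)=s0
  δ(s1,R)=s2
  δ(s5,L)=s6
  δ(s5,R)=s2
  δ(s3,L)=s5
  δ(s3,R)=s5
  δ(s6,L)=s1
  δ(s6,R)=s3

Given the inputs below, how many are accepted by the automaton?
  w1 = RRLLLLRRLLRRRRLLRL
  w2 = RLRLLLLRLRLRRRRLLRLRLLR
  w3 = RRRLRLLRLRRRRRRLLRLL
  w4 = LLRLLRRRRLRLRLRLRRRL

w1: Trace: s4 -R-> s5 -R-> s2 -L-> s4 -L-> s0 -L-> s1 -L-> s0 -R-> s1 -R-> s2 -L-> s4 -L-> s0 -R-> s1 -R-> s2 -R-> s1 -R-> s2 -L-> s4 -L-> s0 -R-> s1 -L-> s0  → end s0, rejected
w2: Trace: s4 -R-> s5 -L-> s6 -R-> s3 -L-> s5 -L-> s6 -L-> s1 -L-> s0 -R-> s1 -L-> s0 -R-> s1 -L-> s0 -R-> s1 -R-> s2 -R-> s1 -R-> s2 -L-> s4 -L-> s0 -R-> s1 -L-> s0 -R-> s1 -L-> s0 -L-> s1 -R-> s2  → end s2, rejected
w3: Trace: s4 -R-> s5 -R-> s2 -R-> s1 -L-> s0 -R-> s1 -L-> s0 -L-> s1 -R-> s2 -L-> s4 -R-> s5 -R-> s2 -R-> s1 -R-> s2 -R-> s1 -R-> s2 -L-> s4 -L-> s0 -R-> s1 -L-> s0 -L-> s1  → end s1, accepted
w4: Trace: s4 -L-> s0 -L-> s1 -R-> s2 -L-> s4 -L-> s0 -R-> s1 -R-> s2 -R-> s1 -R-> s2 -L-> s4 -R-> s5 -L-> s6 -R-> s3 -L-> s5 -R-> s2 -L-> s4 -R-> s5 -R-> s2 -R-> s1 -L-> s0  → end s0, rejected

1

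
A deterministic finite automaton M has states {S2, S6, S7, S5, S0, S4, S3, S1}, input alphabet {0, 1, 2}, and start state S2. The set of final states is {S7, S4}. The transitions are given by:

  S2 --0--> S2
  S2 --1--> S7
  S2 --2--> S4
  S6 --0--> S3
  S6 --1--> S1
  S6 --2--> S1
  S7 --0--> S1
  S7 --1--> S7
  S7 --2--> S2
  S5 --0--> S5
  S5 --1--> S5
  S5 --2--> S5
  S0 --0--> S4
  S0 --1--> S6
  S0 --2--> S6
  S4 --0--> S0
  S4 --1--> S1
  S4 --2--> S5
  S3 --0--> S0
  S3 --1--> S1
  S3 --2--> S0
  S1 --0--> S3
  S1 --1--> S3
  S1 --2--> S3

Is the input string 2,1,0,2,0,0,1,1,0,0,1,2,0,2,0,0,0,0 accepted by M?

No

start at S2
read '2': S2 → S4
read '1': S4 → S1
read '0': S1 → S3
read '2': S3 → S0
read '0': S0 → S4
read '0': S4 → S0
read '1': S0 → S6
read '1': S6 → S1
read '0': S1 → S3
read '0': S3 → S0
read '1': S0 → S6
read '2': S6 → S1
read '0': S1 → S3
read '2': S3 → S0
read '0': S0 → S4
read '0': S4 → S0
read '0': S0 → S4
read '0': S4 → S0
End state S0 is not accepting.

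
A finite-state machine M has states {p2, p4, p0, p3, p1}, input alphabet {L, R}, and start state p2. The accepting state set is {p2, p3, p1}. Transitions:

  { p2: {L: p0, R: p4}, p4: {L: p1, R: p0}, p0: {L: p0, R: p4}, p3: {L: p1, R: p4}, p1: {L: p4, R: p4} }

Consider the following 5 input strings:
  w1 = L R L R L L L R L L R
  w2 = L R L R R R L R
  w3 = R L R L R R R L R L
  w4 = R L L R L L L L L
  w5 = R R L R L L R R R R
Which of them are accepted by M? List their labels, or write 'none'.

w1: Trace: p2 -L-> p0 -R-> p4 -L-> p1 -R-> p4 -L-> p1 -L-> p4 -L-> p1 -R-> p4 -L-> p1 -L-> p4 -R-> p0  → end p0, rejected
w2: Trace: p2 -L-> p0 -R-> p4 -L-> p1 -R-> p4 -R-> p0 -R-> p4 -L-> p1 -R-> p4  → end p4, rejected
w3: Trace: p2 -R-> p4 -L-> p1 -R-> p4 -L-> p1 -R-> p4 -R-> p0 -R-> p4 -L-> p1 -R-> p4 -L-> p1  → end p1, accepted
w4: Trace: p2 -R-> p4 -L-> p1 -L-> p4 -R-> p0 -L-> p0 -L-> p0 -L-> p0 -L-> p0 -L-> p0  → end p0, rejected
w5: Trace: p2 -R-> p4 -R-> p0 -L-> p0 -R-> p4 -L-> p1 -L-> p4 -R-> p0 -R-> p4 -R-> p0 -R-> p4  → end p4, rejected

w3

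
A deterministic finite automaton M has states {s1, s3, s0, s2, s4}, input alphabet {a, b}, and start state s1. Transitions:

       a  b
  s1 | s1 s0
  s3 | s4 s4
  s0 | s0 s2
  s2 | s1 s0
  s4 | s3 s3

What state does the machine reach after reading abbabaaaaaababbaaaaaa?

s1

start at s1
read 'a': s1 → s1
read 'b': s1 → s0
read 'b': s0 → s2
read 'a': s2 → s1
read 'b': s1 → s0
read 'a': s0 → s0
read 'a': s0 → s0
read 'a': s0 → s0
read 'a': s0 → s0
read 'a': s0 → s0
read 'a': s0 → s0
read 'b': s0 → s2
read 'a': s2 → s1
read 'b': s1 → s0
read 'b': s0 → s2
read 'a': s2 → s1
read 'a': s1 → s1
read 'a': s1 → s1
read 'a': s1 → s1
read 'a': s1 → s1
read 'a': s1 → s1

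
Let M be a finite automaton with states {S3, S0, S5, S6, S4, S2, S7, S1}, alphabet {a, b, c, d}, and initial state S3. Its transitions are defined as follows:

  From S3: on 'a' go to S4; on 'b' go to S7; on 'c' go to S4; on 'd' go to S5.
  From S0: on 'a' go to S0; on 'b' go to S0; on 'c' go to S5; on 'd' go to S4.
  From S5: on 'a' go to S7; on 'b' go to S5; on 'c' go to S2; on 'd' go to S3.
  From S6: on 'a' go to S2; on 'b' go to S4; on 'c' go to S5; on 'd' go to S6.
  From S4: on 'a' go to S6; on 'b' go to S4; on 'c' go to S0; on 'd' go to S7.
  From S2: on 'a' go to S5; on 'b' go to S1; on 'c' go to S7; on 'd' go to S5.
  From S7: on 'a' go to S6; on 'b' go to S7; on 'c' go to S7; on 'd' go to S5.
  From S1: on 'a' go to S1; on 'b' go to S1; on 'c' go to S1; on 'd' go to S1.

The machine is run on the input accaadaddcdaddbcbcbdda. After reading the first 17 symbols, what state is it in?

Trace: S3 -a-> S4 -c-> S0 -c-> S5 -a-> S7 -a-> S6 -d-> S6 -a-> S2 -d-> S5 -d-> S3 -c-> S4 -d-> S7 -a-> S6 -d-> S6 -d-> S6 -b-> S4 -c-> S0 -b-> S0
After 17 symbols: S0.

S0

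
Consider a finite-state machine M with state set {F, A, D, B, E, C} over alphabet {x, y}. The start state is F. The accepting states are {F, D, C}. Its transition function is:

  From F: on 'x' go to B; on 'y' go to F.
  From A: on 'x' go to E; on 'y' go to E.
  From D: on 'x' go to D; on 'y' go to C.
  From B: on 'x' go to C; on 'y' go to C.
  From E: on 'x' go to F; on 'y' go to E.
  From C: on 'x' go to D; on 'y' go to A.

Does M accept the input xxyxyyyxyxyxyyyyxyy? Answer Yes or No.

Trace: F -x-> B -x-> C -y-> A -x-> E -y-> E -y-> E -y-> E -x-> F -y-> F -x-> B -y-> C -x-> D -y-> C -y-> A -y-> E -y-> E -x-> F -y-> F -y-> F
End state F is accepting.

Yes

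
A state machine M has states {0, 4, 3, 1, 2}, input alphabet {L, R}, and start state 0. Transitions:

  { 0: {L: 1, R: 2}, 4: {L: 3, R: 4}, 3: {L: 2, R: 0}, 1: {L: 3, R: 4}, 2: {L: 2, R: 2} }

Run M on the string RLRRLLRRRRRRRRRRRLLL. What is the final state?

Trace: 0 -R-> 2 -L-> 2 -R-> 2 -R-> 2 -L-> 2 -L-> 2 -R-> 2 -R-> 2 -R-> 2 -R-> 2 -R-> 2 -R-> 2 -R-> 2 -R-> 2 -R-> 2 -R-> 2 -R-> 2 -L-> 2 -L-> 2 -L-> 2

2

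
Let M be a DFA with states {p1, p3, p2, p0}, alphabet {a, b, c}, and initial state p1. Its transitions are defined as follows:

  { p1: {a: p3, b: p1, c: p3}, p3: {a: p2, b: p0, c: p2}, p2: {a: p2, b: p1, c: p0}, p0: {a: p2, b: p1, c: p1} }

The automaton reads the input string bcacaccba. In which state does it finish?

p3

start at p1
read 'b': p1 → p1
read 'c': p1 → p3
read 'a': p3 → p2
read 'c': p2 → p0
read 'a': p0 → p2
read 'c': p2 → p0
read 'c': p0 → p1
read 'b': p1 → p1
read 'a': p1 → p3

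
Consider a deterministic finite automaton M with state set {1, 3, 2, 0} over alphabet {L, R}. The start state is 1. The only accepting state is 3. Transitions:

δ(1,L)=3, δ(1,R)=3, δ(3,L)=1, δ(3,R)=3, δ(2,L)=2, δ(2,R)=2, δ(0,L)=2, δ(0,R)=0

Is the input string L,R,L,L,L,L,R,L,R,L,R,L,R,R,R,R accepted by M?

1 → 3 → 3 → 1 → 3 → 1 → 3 → 3 → 1 → 3 → 1 → 3 → 1 → 3 → 3 → 3 → 3
End state 3 is accepting.

Yes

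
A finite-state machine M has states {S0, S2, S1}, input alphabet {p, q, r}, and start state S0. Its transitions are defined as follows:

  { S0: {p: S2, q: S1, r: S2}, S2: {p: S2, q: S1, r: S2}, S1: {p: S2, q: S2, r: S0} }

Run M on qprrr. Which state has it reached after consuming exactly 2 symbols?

S2

S0 → S1 → S2
After 2 symbols: S2.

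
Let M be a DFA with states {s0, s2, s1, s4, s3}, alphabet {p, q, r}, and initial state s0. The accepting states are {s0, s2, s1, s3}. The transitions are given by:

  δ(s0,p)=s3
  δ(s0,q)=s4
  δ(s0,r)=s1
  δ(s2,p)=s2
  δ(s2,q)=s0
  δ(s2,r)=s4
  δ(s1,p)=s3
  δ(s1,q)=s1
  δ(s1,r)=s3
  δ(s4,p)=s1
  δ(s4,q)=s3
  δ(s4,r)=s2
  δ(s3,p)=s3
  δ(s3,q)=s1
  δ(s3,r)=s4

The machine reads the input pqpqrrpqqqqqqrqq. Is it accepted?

Yes

Trace: s0 -p-> s3 -q-> s1 -p-> s3 -q-> s1 -r-> s3 -r-> s4 -p-> s1 -q-> s1 -q-> s1 -q-> s1 -q-> s1 -q-> s1 -q-> s1 -r-> s3 -q-> s1 -q-> s1
End state s1 is accepting.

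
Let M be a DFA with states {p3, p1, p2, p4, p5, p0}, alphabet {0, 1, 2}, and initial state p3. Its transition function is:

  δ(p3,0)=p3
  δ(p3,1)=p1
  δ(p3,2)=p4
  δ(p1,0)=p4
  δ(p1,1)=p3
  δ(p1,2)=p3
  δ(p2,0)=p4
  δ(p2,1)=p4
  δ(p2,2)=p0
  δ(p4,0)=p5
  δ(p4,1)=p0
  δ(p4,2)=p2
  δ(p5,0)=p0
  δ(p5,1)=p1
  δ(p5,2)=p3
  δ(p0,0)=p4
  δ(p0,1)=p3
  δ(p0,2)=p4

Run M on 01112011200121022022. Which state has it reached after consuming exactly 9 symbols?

p4

start at p3
read '0': p3 → p3
read '1': p3 → p1
read '1': p1 → p3
read '1': p3 → p1
read '2': p1 → p3
read '0': p3 → p3
read '1': p3 → p1
read '1': p1 → p3
read '2': p3 → p4
After 9 symbols: p4.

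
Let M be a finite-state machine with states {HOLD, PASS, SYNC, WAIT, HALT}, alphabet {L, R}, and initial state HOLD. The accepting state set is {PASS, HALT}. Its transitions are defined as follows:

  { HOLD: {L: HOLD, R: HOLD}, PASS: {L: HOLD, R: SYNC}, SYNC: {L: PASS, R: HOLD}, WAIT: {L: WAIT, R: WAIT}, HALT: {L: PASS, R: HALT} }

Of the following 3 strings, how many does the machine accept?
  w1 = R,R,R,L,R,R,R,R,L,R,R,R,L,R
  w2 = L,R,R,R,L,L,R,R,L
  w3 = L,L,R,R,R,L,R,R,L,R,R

0

w1:
  start at HOLD
  read 'R': HOLD → HOLD
  read 'R': HOLD → HOLD
  read 'R': HOLD → HOLD
  read 'L': HOLD → HOLD
  read 'R': HOLD → HOLD
  read 'R': HOLD → HOLD
  read 'R': HOLD → HOLD
  read 'R': HOLD → HOLD
  read 'L': HOLD → HOLD
  read 'R': HOLD → HOLD
  read 'R': HOLD → HOLD
  read 'R': HOLD → HOLD
  read 'L': HOLD → HOLD
  read 'R': HOLD → HOLD
  end HOLD, rejected
w2:
  start at HOLD
  read 'L': HOLD → HOLD
  read 'R': HOLD → HOLD
  read 'R': HOLD → HOLD
  read 'R': HOLD → HOLD
  read 'L': HOLD → HOLD
  read 'L': HOLD → HOLD
  read 'R': HOLD → HOLD
  read 'R': HOLD → HOLD
  read 'L': HOLD → HOLD
  end HOLD, rejected
w3:
  start at HOLD
  read 'L': HOLD → HOLD
  read 'L': HOLD → HOLD
  read 'R': HOLD → HOLD
  read 'R': HOLD → HOLD
  read 'R': HOLD → HOLD
  read 'L': HOLD → HOLD
  read 'R': HOLD → HOLD
  read 'R': HOLD → HOLD
  read 'L': HOLD → HOLD
  read 'R': HOLD → HOLD
  read 'R': HOLD → HOLD
  end HOLD, rejected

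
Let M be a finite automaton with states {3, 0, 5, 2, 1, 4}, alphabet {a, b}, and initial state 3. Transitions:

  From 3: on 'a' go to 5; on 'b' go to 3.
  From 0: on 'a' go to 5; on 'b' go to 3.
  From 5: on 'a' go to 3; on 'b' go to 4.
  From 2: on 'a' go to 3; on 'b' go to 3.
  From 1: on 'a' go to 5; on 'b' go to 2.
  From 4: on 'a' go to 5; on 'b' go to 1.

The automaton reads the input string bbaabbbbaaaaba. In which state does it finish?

3 → 3 → 3 → 5 → 3 → 3 → 3 → 3 → 3 → 5 → 3 → 5 → 3 → 3 → 5

5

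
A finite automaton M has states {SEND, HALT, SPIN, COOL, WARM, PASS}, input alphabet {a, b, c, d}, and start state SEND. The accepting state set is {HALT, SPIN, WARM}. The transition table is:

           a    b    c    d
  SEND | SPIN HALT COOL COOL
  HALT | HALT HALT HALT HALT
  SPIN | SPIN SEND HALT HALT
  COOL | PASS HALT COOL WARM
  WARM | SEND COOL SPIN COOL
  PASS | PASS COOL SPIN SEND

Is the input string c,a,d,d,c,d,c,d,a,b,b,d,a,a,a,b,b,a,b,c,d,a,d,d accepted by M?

SEND → COOL → PASS → SEND → COOL → COOL → WARM → SPIN → HALT → HALT → HALT → HALT → HALT → HALT → HALT → HALT → HALT → HALT → HALT → HALT → HALT → HALT → HALT → HALT → HALT
End state HALT is accepting.

Yes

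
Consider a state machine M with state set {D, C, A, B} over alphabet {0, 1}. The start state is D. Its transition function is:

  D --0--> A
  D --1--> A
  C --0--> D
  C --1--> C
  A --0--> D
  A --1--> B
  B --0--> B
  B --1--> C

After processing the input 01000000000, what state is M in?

Trace: D -0-> A -1-> B -0-> B -0-> B -0-> B -0-> B -0-> B -0-> B -0-> B -0-> B -0-> B

B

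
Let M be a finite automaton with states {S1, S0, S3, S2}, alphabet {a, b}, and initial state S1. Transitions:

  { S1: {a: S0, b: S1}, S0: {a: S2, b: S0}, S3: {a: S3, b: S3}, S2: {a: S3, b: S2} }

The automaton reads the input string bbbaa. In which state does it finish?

S1 → S1 → S1 → S1 → S0 → S2

S2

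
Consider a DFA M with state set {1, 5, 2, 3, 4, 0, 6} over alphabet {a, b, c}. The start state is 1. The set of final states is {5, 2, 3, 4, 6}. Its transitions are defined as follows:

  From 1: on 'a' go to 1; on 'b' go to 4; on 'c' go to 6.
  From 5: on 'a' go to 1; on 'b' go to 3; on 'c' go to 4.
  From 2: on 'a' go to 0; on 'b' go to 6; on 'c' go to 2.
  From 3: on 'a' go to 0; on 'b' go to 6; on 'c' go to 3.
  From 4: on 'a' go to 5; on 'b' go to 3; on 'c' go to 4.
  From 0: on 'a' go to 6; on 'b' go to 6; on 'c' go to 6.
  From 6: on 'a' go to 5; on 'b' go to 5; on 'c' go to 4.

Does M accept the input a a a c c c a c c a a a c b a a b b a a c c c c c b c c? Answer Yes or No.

Yes

Trace: 1 -a-> 1 -a-> 1 -a-> 1 -c-> 6 -c-> 4 -c-> 4 -a-> 5 -c-> 4 -c-> 4 -a-> 5 -a-> 1 -a-> 1 -c-> 6 -b-> 5 -a-> 1 -a-> 1 -b-> 4 -b-> 3 -a-> 0 -a-> 6 -c-> 4 -c-> 4 -c-> 4 -c-> 4 -c-> 4 -b-> 3 -c-> 3 -c-> 3
End state 3 is accepting.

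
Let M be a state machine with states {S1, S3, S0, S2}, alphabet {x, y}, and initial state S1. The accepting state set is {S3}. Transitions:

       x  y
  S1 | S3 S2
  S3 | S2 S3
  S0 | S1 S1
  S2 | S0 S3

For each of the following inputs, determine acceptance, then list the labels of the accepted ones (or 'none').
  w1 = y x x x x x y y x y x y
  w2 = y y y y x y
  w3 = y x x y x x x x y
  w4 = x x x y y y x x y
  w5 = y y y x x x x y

w1, w2, w3, w5

w1: Trace: S1 -y-> S2 -x-> S0 -x-> S1 -x-> S3 -x-> S2 -x-> S0 -y-> S1 -y-> S2 -x-> S0 -y-> S1 -x-> S3 -y-> S3  → end S3, accepted
w2: Trace: S1 -y-> S2 -y-> S3 -y-> S3 -y-> S3 -x-> S2 -y-> S3  → end S3, accepted
w3: Trace: S1 -y-> S2 -x-> S0 -x-> S1 -y-> S2 -x-> S0 -x-> S1 -x-> S3 -x-> S2 -y-> S3  → end S3, accepted
w4: Trace: S1 -x-> S3 -x-> S2 -x-> S0 -y-> S1 -y-> S2 -y-> S3 -x-> S2 -x-> S0 -y-> S1  → end S1, rejected
w5: Trace: S1 -y-> S2 -y-> S3 -y-> S3 -x-> S2 -x-> S0 -x-> S1 -x-> S3 -y-> S3  → end S3, accepted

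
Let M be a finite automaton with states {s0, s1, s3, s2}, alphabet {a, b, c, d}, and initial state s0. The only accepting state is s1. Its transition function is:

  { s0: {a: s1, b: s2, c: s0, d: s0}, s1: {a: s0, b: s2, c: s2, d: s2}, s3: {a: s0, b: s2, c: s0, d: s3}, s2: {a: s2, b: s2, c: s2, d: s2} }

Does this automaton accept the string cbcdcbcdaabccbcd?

Trace: s0 -c-> s0 -b-> s2 -c-> s2 -d-> s2 -c-> s2 -b-> s2 -c-> s2 -d-> s2 -a-> s2 -a-> s2 -b-> s2 -c-> s2 -c-> s2 -b-> s2 -c-> s2 -d-> s2
End state s2 is not accepting.

No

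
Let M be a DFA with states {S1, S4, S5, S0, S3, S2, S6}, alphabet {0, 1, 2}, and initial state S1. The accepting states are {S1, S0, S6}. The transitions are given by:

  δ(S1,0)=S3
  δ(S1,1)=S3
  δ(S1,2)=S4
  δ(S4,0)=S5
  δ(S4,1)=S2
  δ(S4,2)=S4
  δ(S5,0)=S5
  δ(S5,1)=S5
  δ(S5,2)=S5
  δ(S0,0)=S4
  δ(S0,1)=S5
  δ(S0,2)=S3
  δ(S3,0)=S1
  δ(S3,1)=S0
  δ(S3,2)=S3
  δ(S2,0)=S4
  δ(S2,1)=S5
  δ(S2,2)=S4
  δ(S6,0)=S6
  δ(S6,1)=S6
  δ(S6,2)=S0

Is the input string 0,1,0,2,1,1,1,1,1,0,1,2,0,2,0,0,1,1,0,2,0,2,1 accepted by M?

start at S1
read '0': S1 → S3
read '1': S3 → S0
read '0': S0 → S4
read '2': S4 → S4
read '1': S4 → S2
read '1': S2 → S5
read '1': S5 → S5
read '1': S5 → S5
read '1': S5 → S5
read '0': S5 → S5
read '1': S5 → S5
read '2': S5 → S5
read '0': S5 → S5
read '2': S5 → S5
read '0': S5 → S5
read '0': S5 → S5
read '1': S5 → S5
read '1': S5 → S5
read '0': S5 → S5
read '2': S5 → S5
read '0': S5 → S5
read '2': S5 → S5
read '1': S5 → S5
End state S5 is not accepting.

No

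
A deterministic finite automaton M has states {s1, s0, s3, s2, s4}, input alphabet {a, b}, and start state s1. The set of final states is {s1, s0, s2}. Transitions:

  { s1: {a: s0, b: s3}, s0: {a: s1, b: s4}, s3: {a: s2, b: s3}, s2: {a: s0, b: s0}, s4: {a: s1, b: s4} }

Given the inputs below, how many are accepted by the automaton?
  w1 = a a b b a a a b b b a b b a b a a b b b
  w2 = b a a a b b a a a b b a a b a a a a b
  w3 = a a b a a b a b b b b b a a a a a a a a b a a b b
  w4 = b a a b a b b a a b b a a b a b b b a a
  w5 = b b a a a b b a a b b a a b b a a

2

w1:
  start at s1
  read 'a': s1 → s0
  read 'a': s0 → s1
  read 'b': s1 → s3
  read 'b': s3 → s3
  read 'a': s3 → s2
  read 'a': s2 → s0
  read 'a': s0 → s1
  read 'b': s1 → s3
  read 'b': s3 → s3
  read 'b': s3 → s3
  read 'a': s3 → s2
  read 'b': s2 → s0
  read 'b': s0 → s4
  read 'a': s4 → s1
  read 'b': s1 → s3
  read 'a': s3 → s2
  read 'a': s2 → s0
  read 'b': s0 → s4
  read 'b': s4 → s4
  read 'b': s4 → s4
  end s4, rejected
w2:
  start at s1
  read 'b': s1 → s3
  read 'a': s3 → s2
  read 'a': s2 → s0
  read 'a': s0 → s1
  read 'b': s1 → s3
  read 'b': s3 → s3
  read 'a': s3 → s2
  read 'a': s2 → s0
  read 'a': s0 → s1
  read 'b': s1 → s3
  read 'b': s3 → s3
  read 'a': s3 → s2
  read 'a': s2 → s0
  read 'b': s0 → s4
  read 'a': s4 → s1
  read 'a': s1 → s0
  read 'a': s0 → s1
  read 'a': s1 → s0
  read 'b': s0 → s4
  end s4, rejected
w3:
  start at s1
  read 'a': s1 → s0
  read 'a': s0 → s1
  read 'b': s1 → s3
  read 'a': s3 → s2
  read 'a': s2 → s0
  read 'b': s0 → s4
  read 'a': s4 → s1
  read 'b': s1 → s3
  read 'b': s3 → s3
  read 'b': s3 → s3
  read 'b': s3 → s3
  read 'b': s3 → s3
  read 'a': s3 → s2
  read 'a': s2 → s0
  read 'a': s0 → s1
  read 'a': s1 → s0
  read 'a': s0 → s1
  read 'a': s1 → s0
  read 'a': s0 → s1
  read 'a': s1 → s0
  read 'b': s0 → s4
  read 'a': s4 → s1
  read 'a': s1 → s0
  read 'b': s0 → s4
  read 'b': s4 → s4
  end s4, rejected
w4:
  start at s1
  read 'b': s1 → s3
  read 'a': s3 → s2
  read 'a': s2 → s0
  read 'b': s0 → s4
  read 'a': s4 → s1
  read 'b': s1 → s3
  read 'b': s3 → s3
  read 'a': s3 → s2
  read 'a': s2 → s0
  read 'b': s0 → s4
  read 'b': s4 → s4
  read 'a': s4 → s1
  read 'a': s1 → s0
  read 'b': s0 → s4
  read 'a': s4 → s1
  read 'b': s1 → s3
  read 'b': s3 → s3
  read 'b': s3 → s3
  read 'a': s3 → s2
  read 'a': s2 → s0
  end s0, accepted
w5:
  start at s1
  read 'b': s1 → s3
  read 'b': s3 → s3
  read 'a': s3 → s2
  read 'a': s2 → s0
  read 'a': s0 → s1
  read 'b': s1 → s3
  read 'b': s3 → s3
  read 'a': s3 → s2
  read 'a': s2 → s0
  read 'b': s0 → s4
  read 'b': s4 → s4
  read 'a': s4 → s1
  read 'a': s1 → s0
  read 'b': s0 → s4
  read 'b': s4 → s4
  read 'a': s4 → s1
  read 'a': s1 → s0
  end s0, accepted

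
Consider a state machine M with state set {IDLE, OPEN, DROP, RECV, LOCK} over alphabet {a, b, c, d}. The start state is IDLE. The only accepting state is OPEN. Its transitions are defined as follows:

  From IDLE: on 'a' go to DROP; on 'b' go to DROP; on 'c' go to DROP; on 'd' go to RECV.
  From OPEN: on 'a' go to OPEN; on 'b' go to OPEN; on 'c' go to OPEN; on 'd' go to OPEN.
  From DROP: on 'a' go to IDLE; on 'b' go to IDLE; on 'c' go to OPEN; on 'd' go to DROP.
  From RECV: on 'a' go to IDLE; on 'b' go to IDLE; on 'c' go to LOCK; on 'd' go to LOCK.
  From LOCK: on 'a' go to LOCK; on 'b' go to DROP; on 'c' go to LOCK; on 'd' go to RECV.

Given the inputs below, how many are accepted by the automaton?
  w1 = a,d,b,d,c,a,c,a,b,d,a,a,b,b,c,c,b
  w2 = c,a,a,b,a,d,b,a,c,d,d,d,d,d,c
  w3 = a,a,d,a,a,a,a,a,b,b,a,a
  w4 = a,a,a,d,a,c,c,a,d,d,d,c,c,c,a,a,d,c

3

w1: IDLE → DROP → DROP → IDLE → RECV → LOCK → LOCK → LOCK → LOCK → DROP → DROP → IDLE → DROP → IDLE → DROP → OPEN → OPEN → OPEN  → end OPEN, accepted
w2: IDLE → DROP → IDLE → DROP → IDLE → DROP → DROP → IDLE → DROP → OPEN → OPEN → OPEN → OPEN → OPEN → OPEN → OPEN  → end OPEN, accepted
w3: IDLE → DROP → IDLE → RECV → IDLE → DROP → IDLE → DROP → IDLE → DROP → IDLE → DROP → IDLE  → end IDLE, rejected
w4: IDLE → DROP → IDLE → DROP → DROP → IDLE → DROP → OPEN → OPEN → OPEN → OPEN → OPEN → OPEN → OPEN → OPEN → OPEN → OPEN → OPEN → OPEN  → end OPEN, accepted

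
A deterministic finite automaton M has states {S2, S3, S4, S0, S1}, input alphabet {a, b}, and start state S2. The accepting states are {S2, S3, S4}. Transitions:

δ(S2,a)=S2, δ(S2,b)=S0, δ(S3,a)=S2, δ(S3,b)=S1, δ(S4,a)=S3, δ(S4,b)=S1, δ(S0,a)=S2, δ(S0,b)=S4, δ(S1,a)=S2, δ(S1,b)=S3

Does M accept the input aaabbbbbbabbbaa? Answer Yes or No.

Trace: S2 -a-> S2 -a-> S2 -a-> S2 -b-> S0 -b-> S4 -b-> S1 -b-> S3 -b-> S1 -b-> S3 -a-> S2 -b-> S0 -b-> S4 -b-> S1 -a-> S2 -a-> S2
End state S2 is accepting.

Yes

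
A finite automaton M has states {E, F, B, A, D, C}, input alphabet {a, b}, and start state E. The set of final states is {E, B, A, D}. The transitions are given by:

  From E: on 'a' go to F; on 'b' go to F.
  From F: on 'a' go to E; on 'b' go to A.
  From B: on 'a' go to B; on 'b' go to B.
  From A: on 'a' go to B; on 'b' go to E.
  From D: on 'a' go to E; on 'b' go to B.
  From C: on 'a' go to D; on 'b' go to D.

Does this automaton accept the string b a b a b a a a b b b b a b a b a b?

E → F → E → F → E → F → E → F → E → F → A → E → F → E → F → E → F → E → F
End state F is not accepting.

No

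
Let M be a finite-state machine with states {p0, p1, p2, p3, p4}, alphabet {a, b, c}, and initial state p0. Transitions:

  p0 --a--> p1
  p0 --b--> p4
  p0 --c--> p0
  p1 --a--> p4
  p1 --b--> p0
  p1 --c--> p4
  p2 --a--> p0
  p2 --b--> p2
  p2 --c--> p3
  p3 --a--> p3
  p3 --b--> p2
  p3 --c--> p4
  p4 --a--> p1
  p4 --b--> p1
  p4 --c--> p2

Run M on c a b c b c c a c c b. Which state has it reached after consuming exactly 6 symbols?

Trace: p0 -c-> p0 -a-> p1 -b-> p0 -c-> p0 -b-> p4 -c-> p2
After 6 symbols: p2.

p2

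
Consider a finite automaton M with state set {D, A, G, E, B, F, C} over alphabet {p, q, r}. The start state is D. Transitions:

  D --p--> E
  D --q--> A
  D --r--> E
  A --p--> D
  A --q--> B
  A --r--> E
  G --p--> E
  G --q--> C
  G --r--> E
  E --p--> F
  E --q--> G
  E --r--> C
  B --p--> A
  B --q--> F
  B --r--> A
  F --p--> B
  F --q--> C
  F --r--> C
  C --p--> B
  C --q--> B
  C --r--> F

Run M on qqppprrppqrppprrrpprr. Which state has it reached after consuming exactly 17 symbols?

C

start at D
read 'q': D → A
read 'q': A → B
read 'p': B → A
read 'p': A → D
read 'p': D → E
read 'r': E → C
read 'r': C → F
read 'p': F → B
read 'p': B → A
read 'q': A → B
read 'r': B → A
read 'p': A → D
read 'p': D → E
read 'p': E → F
read 'r': F → C
read 'r': C → F
read 'r': F → C
After 17 symbols: C.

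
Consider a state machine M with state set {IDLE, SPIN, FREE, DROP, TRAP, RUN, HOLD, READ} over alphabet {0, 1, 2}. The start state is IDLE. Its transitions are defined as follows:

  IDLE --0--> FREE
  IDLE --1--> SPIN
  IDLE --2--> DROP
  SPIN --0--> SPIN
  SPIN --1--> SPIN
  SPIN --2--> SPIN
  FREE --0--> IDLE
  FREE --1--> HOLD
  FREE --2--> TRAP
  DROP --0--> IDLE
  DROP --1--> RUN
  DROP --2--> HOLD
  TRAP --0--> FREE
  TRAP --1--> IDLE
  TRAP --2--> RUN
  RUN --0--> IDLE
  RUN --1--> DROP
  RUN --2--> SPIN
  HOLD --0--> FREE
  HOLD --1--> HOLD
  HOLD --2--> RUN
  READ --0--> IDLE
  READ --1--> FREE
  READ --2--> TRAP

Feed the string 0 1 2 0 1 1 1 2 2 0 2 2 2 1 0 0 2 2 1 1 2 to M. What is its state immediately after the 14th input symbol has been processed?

IDLE → FREE → HOLD → RUN → IDLE → SPIN → SPIN → SPIN → SPIN → SPIN → SPIN → SPIN → SPIN → SPIN → SPIN
After 14 symbols: SPIN.

SPIN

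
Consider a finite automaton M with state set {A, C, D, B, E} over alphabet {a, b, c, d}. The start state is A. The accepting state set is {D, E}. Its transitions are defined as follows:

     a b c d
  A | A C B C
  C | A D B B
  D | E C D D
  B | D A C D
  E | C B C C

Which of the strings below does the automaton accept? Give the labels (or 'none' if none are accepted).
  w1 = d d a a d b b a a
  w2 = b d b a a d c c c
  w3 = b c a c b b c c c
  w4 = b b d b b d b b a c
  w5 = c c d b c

w1: A → C → B → D → E → C → D → C → A → A  → end A, rejected
w2: A → C → B → A → A → A → C → B → C → B  → end B, rejected
w3: A → C → B → D → D → C → D → D → D → D  → end D, accepted
w4: A → C → D → D → C → D → D → C → D → E → C  → end C, rejected
w5: A → B → C → B → A → B  → end B, rejected

w3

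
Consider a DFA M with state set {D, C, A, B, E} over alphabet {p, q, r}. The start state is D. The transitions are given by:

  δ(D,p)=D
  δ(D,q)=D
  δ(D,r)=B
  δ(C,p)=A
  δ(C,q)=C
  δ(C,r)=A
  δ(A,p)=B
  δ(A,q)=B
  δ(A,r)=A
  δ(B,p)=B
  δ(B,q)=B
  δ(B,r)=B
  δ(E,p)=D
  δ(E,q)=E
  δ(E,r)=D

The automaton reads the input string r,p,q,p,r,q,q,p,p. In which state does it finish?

B

D → B → B → B → B → B → B → B → B → B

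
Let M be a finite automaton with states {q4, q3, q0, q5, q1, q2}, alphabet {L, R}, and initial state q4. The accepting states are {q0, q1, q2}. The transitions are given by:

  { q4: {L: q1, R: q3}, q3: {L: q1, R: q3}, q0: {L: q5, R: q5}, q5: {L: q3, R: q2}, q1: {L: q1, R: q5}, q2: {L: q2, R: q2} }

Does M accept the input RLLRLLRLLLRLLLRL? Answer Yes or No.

Trace: q4 -R-> q3 -L-> q1 -L-> q1 -R-> q5 -L-> q3 -L-> q1 -R-> q5 -L-> q3 -L-> q1 -L-> q1 -R-> q5 -L-> q3 -L-> q1 -L-> q1 -R-> q5 -L-> q3
End state q3 is not accepting.

No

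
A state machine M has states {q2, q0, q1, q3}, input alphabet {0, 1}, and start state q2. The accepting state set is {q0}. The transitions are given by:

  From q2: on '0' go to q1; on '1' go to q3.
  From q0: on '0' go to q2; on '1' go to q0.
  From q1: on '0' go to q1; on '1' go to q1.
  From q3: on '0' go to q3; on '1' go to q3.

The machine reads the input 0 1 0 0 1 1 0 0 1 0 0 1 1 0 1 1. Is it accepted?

No

q2 → q1 → q1 → q1 → q1 → q1 → q1 → q1 → q1 → q1 → q1 → q1 → q1 → q1 → q1 → q1 → q1
End state q1 is not accepting.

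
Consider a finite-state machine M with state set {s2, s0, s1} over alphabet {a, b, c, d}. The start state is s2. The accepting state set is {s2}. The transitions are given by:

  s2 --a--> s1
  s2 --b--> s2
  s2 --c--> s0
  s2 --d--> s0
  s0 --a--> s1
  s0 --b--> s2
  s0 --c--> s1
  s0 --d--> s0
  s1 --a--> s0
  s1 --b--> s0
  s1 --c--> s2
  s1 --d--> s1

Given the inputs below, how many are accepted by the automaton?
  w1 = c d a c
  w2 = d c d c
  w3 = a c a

w1:
  start at s2
  read 'c': s2 → s0
  read 'd': s0 → s0
  read 'a': s0 → s1
  read 'c': s1 → s2
  end s2, accepted
w2:
  start at s2
  read 'd': s2 → s0
  read 'c': s0 → s1
  read 'd': s1 → s1
  read 'c': s1 → s2
  end s2, accepted
w3:
  start at s2
  read 'a': s2 → s1
  read 'c': s1 → s2
  read 'a': s2 → s1
  end s1, rejected

2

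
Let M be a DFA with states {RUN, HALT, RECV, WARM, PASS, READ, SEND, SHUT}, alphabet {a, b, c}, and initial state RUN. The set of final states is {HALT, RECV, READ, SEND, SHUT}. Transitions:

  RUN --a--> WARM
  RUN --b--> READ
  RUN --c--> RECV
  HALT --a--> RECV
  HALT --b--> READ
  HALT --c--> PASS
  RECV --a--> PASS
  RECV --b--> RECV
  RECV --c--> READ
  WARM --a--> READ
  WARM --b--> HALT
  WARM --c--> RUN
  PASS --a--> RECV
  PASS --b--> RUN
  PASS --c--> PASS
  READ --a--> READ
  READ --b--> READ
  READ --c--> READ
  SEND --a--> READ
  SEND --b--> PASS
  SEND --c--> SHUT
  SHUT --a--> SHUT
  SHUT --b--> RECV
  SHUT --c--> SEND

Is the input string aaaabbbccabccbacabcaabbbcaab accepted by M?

Trace: RUN -a-> WARM -a-> READ -a-> READ -a-> READ -b-> READ -b-> READ -b-> READ -c-> READ -c-> READ -a-> READ -b-> READ -c-> READ -c-> READ -b-> READ -a-> READ -c-> READ -a-> READ -b-> READ -c-> READ -a-> READ -a-> READ -b-> READ -b-> READ -b-> READ -c-> READ -a-> READ -a-> READ -b-> READ
End state READ is accepting.

Yes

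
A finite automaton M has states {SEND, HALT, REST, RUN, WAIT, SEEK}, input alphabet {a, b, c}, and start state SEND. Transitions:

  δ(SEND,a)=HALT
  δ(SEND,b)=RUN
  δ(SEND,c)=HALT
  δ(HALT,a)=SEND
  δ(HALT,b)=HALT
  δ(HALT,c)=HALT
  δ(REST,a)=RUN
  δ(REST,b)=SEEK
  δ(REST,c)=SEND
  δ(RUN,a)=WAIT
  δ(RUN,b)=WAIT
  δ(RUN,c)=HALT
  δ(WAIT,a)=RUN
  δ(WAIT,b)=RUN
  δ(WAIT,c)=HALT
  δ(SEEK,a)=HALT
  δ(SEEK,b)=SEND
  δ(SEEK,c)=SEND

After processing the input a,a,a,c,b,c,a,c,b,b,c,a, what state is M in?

SEND → HALT → SEND → HALT → HALT → HALT → HALT → SEND → HALT → HALT → HALT → HALT → SEND

SEND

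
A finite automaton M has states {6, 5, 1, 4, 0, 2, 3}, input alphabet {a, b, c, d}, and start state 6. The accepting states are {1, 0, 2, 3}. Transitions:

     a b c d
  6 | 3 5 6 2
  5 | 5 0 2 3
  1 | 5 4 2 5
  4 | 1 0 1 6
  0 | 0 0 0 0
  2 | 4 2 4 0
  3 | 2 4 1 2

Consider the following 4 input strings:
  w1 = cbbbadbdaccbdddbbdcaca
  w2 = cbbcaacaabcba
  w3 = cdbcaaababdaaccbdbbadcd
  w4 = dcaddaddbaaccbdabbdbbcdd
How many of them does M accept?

4

w1: Trace: 6 -c-> 6 -b-> 5 -b-> 0 -b-> 0 -a-> 0 -d-> 0 -b-> 0 -d-> 0 -a-> 0 -c-> 0 -c-> 0 -b-> 0 -d-> 0 -d-> 0 -d-> 0 -b-> 0 -b-> 0 -d-> 0 -c-> 0 -a-> 0 -c-> 0 -a-> 0  → end 0, accepted
w2: Trace: 6 -c-> 6 -b-> 5 -b-> 0 -c-> 0 -a-> 0 -a-> 0 -c-> 0 -a-> 0 -a-> 0 -b-> 0 -c-> 0 -b-> 0 -a-> 0  → end 0, accepted
w3: Trace: 6 -c-> 6 -d-> 2 -b-> 2 -c-> 4 -a-> 1 -a-> 5 -a-> 5 -b-> 0 -a-> 0 -b-> 0 -d-> 0 -a-> 0 -a-> 0 -c-> 0 -c-> 0 -b-> 0 -d-> 0 -b-> 0 -b-> 0 -a-> 0 -d-> 0 -c-> 0 -d-> 0  → end 0, accepted
w4: Trace: 6 -d-> 2 -c-> 4 -a-> 1 -d-> 5 -d-> 3 -a-> 2 -d-> 0 -d-> 0 -b-> 0 -a-> 0 -a-> 0 -c-> 0 -c-> 0 -b-> 0 -d-> 0 -a-> 0 -b-> 0 -b-> 0 -d-> 0 -b-> 0 -b-> 0 -c-> 0 -d-> 0 -d-> 0  → end 0, accepted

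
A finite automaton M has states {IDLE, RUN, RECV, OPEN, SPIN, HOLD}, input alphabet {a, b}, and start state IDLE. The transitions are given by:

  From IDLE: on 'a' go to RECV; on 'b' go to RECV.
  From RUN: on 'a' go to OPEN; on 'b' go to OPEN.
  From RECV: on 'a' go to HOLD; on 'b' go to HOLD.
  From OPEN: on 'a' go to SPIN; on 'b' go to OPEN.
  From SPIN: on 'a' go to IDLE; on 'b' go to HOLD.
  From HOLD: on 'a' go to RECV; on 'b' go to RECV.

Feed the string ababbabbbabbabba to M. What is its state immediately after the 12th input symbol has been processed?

start at IDLE
read 'a': IDLE → RECV
read 'b': RECV → HOLD
read 'a': HOLD → RECV
read 'b': RECV → HOLD
read 'b': HOLD → RECV
read 'a': RECV → HOLD
read 'b': HOLD → RECV
read 'b': RECV → HOLD
read 'b': HOLD → RECV
read 'a': RECV → HOLD
read 'b': HOLD → RECV
read 'b': RECV → HOLD
After 12 symbols: HOLD.

HOLD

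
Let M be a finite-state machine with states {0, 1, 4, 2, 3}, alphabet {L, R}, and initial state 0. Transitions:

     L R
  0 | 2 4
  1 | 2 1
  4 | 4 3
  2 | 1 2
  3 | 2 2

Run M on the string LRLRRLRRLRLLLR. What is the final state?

0 → 2 → 2 → 1 → 1 → 1 → 2 → 2 → 2 → 1 → 1 → 2 → 1 → 2 → 2

2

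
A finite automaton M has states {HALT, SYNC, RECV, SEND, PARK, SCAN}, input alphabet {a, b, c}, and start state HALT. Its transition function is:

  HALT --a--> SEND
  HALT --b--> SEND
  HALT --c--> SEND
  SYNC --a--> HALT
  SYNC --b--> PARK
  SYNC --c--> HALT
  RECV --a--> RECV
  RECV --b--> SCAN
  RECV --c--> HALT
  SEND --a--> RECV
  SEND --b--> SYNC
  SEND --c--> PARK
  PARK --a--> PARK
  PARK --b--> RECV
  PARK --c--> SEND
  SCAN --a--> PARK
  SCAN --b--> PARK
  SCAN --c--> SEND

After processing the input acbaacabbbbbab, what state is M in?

HALT → SEND → PARK → RECV → RECV → RECV → HALT → SEND → SYNC → PARK → RECV → SCAN → PARK → PARK → RECV

RECV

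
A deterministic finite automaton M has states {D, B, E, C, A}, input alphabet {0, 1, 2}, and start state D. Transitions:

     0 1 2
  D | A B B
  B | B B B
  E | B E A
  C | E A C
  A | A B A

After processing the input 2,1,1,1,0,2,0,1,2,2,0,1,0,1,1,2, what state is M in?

D → B → B → B → B → B → B → B → B → B → B → B → B → B → B → B → B

B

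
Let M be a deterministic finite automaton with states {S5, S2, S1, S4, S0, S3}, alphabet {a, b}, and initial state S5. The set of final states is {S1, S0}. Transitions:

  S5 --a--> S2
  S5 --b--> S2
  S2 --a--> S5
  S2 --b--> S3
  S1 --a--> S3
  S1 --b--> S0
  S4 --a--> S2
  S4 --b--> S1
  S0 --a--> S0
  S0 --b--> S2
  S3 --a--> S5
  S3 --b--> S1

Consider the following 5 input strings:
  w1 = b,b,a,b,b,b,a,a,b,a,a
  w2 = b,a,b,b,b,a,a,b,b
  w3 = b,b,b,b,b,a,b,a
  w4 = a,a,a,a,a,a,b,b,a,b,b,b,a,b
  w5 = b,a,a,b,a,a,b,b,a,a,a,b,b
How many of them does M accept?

2

w1:
  start at S5
  read 'b': S5 → S2
  read 'b': S2 → S3
  read 'a': S3 → S5
  read 'b': S5 → S2
  read 'b': S2 → S3
  read 'b': S3 → S1
  read 'a': S1 → S3
  read 'a': S3 → S5
  read 'b': S5 → S2
  read 'a': S2 → S5
  read 'a': S5 → S2
  end S2, rejected
w2:
  start at S5
  read 'b': S5 → S2
  read 'a': S2 → S5
  read 'b': S5 → S2
  read 'b': S2 → S3
  read 'b': S3 → S1
  read 'a': S1 → S3
  read 'a': S3 → S5
  read 'b': S5 → S2
  read 'b': S2 → S3
  end S3, rejected
w3:
  start at S5
  read 'b': S5 → S2
  read 'b': S2 → S3
  read 'b': S3 → S1
  read 'b': S1 → S0
  read 'b': S0 → S2
  read 'a': S2 → S5
  read 'b': S5 → S2
  read 'a': S2 → S5
  end S5, rejected
w4:
  start at S5
  read 'a': S5 → S2
  read 'a': S2 → S5
  read 'a': S5 → S2
  read 'a': S2 → S5
  read 'a': S5 → S2
  read 'a': S2 → S5
  read 'b': S5 → S2
  read 'b': S2 → S3
  read 'a': S3 → S5
  read 'b': S5 → S2
  read 'b': S2 → S3
  read 'b': S3 → S1
  read 'a': S1 → S3
  read 'b': S3 → S1
  end S1, accepted
w5:
  start at S5
  read 'b': S5 → S2
  read 'a': S2 → S5
  read 'a': S5 → S2
  read 'b': S2 → S3
  read 'a': S3 → S5
  read 'a': S5 → S2
  read 'b': S2 → S3
  read 'b': S3 → S1
  read 'a': S1 → S3
  read 'a': S3 → S5
  read 'a': S5 → S2
  read 'b': S2 → S3
  read 'b': S3 → S1
  end S1, accepted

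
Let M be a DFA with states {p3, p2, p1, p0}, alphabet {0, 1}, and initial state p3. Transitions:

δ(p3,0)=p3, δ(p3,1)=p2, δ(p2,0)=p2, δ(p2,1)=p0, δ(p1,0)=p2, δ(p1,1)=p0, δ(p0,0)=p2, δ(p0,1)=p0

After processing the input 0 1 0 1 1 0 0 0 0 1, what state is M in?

p0

Trace: p3 -0-> p3 -1-> p2 -0-> p2 -1-> p0 -1-> p0 -0-> p2 -0-> p2 -0-> p2 -0-> p2 -1-> p0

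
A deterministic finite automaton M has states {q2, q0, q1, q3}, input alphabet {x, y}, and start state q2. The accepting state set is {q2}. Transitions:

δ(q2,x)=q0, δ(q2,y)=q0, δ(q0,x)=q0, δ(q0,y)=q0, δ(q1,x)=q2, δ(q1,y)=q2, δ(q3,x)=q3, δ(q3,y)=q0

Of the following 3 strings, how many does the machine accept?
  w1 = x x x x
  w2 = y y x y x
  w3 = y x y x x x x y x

w1: Trace: q2 -x-> q0 -x-> q0 -x-> q0 -x-> q0  → end q0, rejected
w2: Trace: q2 -y-> q0 -y-> q0 -x-> q0 -y-> q0 -x-> q0  → end q0, rejected
w3: Trace: q2 -y-> q0 -x-> q0 -y-> q0 -x-> q0 -x-> q0 -x-> q0 -x-> q0 -y-> q0 -x-> q0  → end q0, rejected

0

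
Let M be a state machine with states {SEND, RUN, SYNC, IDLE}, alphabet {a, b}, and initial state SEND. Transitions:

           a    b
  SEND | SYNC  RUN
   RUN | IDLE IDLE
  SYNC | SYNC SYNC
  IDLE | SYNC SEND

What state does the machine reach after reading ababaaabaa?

SYNC

start at SEND
read 'a': SEND → SYNC
read 'b': SYNC → SYNC
read 'a': SYNC → SYNC
read 'b': SYNC → SYNC
read 'a': SYNC → SYNC
read 'a': SYNC → SYNC
read 'a': SYNC → SYNC
read 'b': SYNC → SYNC
read 'a': SYNC → SYNC
read 'a': SYNC → SYNC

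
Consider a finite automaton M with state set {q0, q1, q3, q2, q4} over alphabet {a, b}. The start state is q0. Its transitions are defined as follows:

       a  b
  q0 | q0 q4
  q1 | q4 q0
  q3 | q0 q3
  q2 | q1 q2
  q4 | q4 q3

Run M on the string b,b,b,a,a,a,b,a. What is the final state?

q4

Trace: q0 -b-> q4 -b-> q3 -b-> q3 -a-> q0 -a-> q0 -a-> q0 -b-> q4 -a-> q4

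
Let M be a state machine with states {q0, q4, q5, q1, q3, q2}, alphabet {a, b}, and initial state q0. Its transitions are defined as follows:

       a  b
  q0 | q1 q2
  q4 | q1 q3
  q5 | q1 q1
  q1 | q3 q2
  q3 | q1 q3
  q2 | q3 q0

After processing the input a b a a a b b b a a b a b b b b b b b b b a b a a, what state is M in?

q3

Trace: q0 -a-> q1 -b-> q2 -a-> q3 -a-> q1 -a-> q3 -b-> q3 -b-> q3 -b-> q3 -a-> q1 -a-> q3 -b-> q3 -a-> q1 -b-> q2 -b-> q0 -b-> q2 -b-> q0 -b-> q2 -b-> q0 -b-> q2 -b-> q0 -b-> q2 -a-> q3 -b-> q3 -a-> q1 -a-> q3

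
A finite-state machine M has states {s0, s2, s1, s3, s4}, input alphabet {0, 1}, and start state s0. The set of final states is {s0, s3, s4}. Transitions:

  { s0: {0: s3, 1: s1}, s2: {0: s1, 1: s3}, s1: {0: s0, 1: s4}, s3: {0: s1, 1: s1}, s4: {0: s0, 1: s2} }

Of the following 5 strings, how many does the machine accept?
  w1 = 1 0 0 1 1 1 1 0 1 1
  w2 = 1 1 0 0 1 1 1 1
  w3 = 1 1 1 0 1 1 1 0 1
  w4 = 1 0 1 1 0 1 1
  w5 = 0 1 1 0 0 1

w1:
  start at s0
  read '1': s0 → s1
  read '0': s1 → s0
  read '0': s0 → s3
  read '1': s3 → s1
  read '1': s1 → s4
  read '1': s4 → s2
  read '1': s2 → s3
  read '0': s3 → s1
  read '1': s1 → s4
  read '1': s4 → s2
  end s2, rejected
w2:
  start at s0
  read '1': s0 → s1
  read '1': s1 → s4
  read '0': s4 → s0
  read '0': s0 → s3
  read '1': s3 → s1
  read '1': s1 → s4
  read '1': s4 → s2
  read '1': s2 → s3
  end s3, accepted
w3:
  start at s0
  read '1': s0 → s1
  read '1': s1 → s4
  read '1': s4 → s2
  read '0': s2 → s1
  read '1': s1 → s4
  read '1': s4 → s2
  read '1': s2 → s3
  read '0': s3 → s1
  read '1': s1 → s4
  end s4, accepted
w4:
  start at s0
  read '1': s0 → s1
  read '0': s1 → s0
  read '1': s0 → s1
  read '1': s1 → s4
  read '0': s4 → s0
  read '1': s0 → s1
  read '1': s1 → s4
  end s4, accepted
w5:
  start at s0
  read '0': s0 → s3
  read '1': s3 → s1
  read '1': s1 → s4
  read '0': s4 → s0
  read '0': s0 → s3
  read '1': s3 → s1
  end s1, rejected

3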